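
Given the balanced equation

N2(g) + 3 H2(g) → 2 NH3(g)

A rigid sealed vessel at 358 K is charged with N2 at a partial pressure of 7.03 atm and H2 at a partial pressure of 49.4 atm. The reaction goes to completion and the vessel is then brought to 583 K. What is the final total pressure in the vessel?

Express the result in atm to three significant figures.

69.0 atm

With V and T fixed, P_i ∝ n_i, so the mole ratios apply directly to partial pressures at 358 K.
P(H2) required for 7.03 atm of N2 = (3/1) × 7.03 = 21.09 atm; available 49.4 atm, so N2 is limiting.
P(H2) remaining = 49.4 − (3/1) × 7.03 = 28.31 atm
P(gaseous products) = (2)/1 × 7.03 = 14.06 atm
P_total at 358 K = 28.31 + 14.06 = 42.37 atm
Scaling to 583 K: P = 42.37 × 583/358 = 69.00 atm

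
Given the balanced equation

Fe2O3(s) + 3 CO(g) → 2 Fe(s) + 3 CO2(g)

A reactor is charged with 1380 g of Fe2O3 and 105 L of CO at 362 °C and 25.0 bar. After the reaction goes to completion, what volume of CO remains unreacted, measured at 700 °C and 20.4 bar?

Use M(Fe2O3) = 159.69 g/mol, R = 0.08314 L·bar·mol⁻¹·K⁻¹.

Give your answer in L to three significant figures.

94.3 L

n(Fe2O3) = 1380 / 159.69 = 8.642 mol
n(CO) = PV/RT = (25.0 × 105) / (0.08314 × 635.15) = 49.71 mol
For 8.642 mol Fe2O3, stoichiometry requires (3/1) × 8.642 = 25.93 mol CO; 49.71 mol is available, so Fe2O3 is limiting.
n(CO) consumed = (3/1) × 8.642 = 25.93 mol; remaining = 49.71 − 25.93 = 23.78 mol
V(CO) = nRT/P = 23.78 × 0.08314 × 973.15 / 20.4 = 94.31 L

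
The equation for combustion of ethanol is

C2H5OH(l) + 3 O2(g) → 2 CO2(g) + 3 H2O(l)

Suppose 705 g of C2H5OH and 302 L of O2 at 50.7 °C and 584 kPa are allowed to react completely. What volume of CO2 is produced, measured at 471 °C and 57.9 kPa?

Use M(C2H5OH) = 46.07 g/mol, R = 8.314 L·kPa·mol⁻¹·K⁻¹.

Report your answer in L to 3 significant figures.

n(C2H5OH) = 705 / 46.07 = 15.30 mol
n(O2) = PV/RT = (584 × 302) / (8.314 × 323.85) = 65.50 mol
For 15.30 mol C2H5OH, stoichiometry requires (3/1) × 15.30 = 45.90 mol O2; 65.50 mol is available, so C2H5OH is limiting.
n(CO2) = (2/1) × 15.30 = 30.60 mol
V(CO2) = nRT/P = 30.60 × 8.314 × 744.15 / 57.9 = 3270 L

3270 L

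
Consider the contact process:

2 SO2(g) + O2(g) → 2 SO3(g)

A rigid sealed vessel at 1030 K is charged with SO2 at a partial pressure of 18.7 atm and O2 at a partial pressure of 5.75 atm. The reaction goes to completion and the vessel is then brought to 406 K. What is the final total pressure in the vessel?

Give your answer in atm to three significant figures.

7.37 atm

At constant V, partial pressures at 1030 K are proportional to moles, so apply stoichiometry directly to pressures.
P(O2) required for 18.7 atm of SO2 = (1/2) × 18.7 = 9.350 atm; available 5.75 atm, so O2 is limiting.
P(SO2) remaining = 18.7 − (2/1) × 5.75 = 7.200 atm
P(gaseous products) = (2)/1 × 5.75 = 11.50 atm
P_total at 1030 K = 7.200 + 11.50 = 18.70 atm
Scaling to 406 K: P = 18.70 × 406/1030 = 7.371 atm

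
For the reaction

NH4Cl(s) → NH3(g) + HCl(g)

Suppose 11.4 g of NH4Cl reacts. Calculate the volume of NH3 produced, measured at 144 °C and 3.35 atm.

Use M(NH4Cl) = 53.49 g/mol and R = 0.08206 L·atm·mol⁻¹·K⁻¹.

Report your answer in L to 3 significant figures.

2.18 L

n(NH4Cl) = 11.40 / 53.49 = 0.2131 mol
n(NH3) = (1/1) × 0.2131 = 0.2131 mol
V = nRT/P = 0.2131 × 0.08206 × 417.15 / 3.35 = 2.178 L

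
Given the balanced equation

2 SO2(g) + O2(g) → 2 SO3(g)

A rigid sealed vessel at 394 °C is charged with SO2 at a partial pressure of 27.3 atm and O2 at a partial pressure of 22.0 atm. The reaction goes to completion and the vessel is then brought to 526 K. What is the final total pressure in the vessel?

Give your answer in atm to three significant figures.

Because the vessel is rigid and T is held at 394 °C, work the stoichiometry in partial pressures (P_i = n_iRT/V).
P(O2) required for 27.3 atm of SO2 = (1/2) × 27.3 = 13.65 atm; available 22.0 atm, so SO2 is limiting.
P(O2) remaining = 22.0 − (1/2) × 27.3 = 8.350 atm
P(gaseous products) = (2)/2 × 27.3 = 27.30 atm
P_total at 394 °C = 8.350 + 27.30 = 35.65 atm
Scaling to 526 K: P = 35.65 × 526/667.15 = 28.11 atm

28.1 atm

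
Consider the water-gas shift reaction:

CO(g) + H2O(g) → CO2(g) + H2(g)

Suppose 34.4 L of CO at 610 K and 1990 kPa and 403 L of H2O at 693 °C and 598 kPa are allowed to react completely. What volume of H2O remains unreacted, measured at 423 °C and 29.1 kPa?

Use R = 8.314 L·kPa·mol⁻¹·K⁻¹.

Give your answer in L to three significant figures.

n(CO) = PV/RT = (1990 × 34.4) / (8.314 × 610) = 13.50 mol
n(H2O) = PV/RT = (598 × 403) / (8.314 × 966.15) = 30.00 mol
For 13.50 mol CO, stoichiometry requires (1/1) × 13.50 = 13.50 mol H2O; 30.00 mol is available, so CO is limiting.
n(H2O) consumed = (1/1) × 13.50 = 13.50 mol; remaining = 30.00 − 13.50 = 16.50 mol
V(H2O) = nRT/P = 16.50 × 8.314 × 696.15 / 29.1 = 3282 L

3280 L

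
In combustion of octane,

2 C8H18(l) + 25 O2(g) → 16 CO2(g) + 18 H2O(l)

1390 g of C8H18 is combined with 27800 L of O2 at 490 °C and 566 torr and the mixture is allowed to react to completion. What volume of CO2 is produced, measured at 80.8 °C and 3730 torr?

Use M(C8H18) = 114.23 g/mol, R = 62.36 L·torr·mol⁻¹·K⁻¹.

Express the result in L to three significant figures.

n(C8H18) = 1390 / 114.23 = 12.17 mol
n(O2) = PV/RT = (566 × 27800) / (62.36 × 763.15) = 330.6 mol
For 12.17 mol C8H18, stoichiometry requires (25/2) × 12.17 = 152.1 mol O2; 330.6 mol is available, so C8H18 is limiting.
n(CO2) = (16/2) × 12.17 = 97.36 mol
V(CO2) = nRT/P = 97.36 × 62.36 × 353.95 / 3730 = 576.1 L

576 L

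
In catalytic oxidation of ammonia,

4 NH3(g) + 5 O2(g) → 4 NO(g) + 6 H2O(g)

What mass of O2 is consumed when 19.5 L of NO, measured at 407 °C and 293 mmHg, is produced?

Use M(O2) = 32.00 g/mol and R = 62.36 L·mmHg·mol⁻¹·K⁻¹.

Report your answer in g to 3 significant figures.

n(NO) = PV/RT = (293 × 19.5) / (62.36 × 680.15) = 0.1347 mol
n(O2) = (5/4) × 0.1347 = 0.1684 mol
m(O2) = 0.1684 × 32.00 = 5.389 g

5.39 g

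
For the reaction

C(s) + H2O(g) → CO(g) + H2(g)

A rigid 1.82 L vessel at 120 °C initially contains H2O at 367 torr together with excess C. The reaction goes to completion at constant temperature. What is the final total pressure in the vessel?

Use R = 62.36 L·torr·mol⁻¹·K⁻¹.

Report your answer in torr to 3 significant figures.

734 torr

Since T and V are fixed, P_final/P_initial = n_final/n_initial = 2/1.
P_final = (2/1) × 367 = 734.0 torr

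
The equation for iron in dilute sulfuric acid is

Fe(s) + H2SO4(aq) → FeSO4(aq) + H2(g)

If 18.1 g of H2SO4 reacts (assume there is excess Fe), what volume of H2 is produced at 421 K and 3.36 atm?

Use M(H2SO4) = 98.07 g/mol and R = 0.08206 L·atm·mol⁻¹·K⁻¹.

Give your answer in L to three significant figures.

1.90 L

n(H2SO4) = 18.10 / 98.07 = 0.1846 mol
n(H2) = (1/1) × 0.1846 = 0.1846 mol
V = nRT/P = 0.1846 × 0.08206 × 421 / 3.36 = 1.898 L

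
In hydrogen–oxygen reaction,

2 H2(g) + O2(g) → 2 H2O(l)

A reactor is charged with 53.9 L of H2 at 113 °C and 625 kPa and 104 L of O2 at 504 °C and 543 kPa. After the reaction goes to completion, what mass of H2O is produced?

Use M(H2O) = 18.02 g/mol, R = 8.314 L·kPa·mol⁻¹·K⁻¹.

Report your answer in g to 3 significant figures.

189 g

n(H2) = PV/RT = (625 × 53.9) / (8.314 × 386.15) = 10.49 mol
n(O2) = PV/RT = (543 × 104) / (8.314 × 777.15) = 8.740 mol
For 10.49 mol H2, stoichiometry requires (1/2) × 10.49 = 5.245 mol O2; 8.740 mol is available, so H2 is limiting.
n(H2O) = (2/2) × 10.49 = 10.49 mol
m(H2O) = 10.49 × 18.02 = 189.0 g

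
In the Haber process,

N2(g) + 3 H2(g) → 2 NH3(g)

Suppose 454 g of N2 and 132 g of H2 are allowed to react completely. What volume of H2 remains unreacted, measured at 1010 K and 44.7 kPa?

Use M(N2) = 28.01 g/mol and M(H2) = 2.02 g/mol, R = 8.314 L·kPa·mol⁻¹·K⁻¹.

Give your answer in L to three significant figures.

n(N2) = 454 / 28.01 = 16.21 mol
n(H2) = 132 / 2.02 = 65.35 mol
For 16.21 mol N2, stoichiometry requires (3/1) × 16.21 = 48.63 mol H2; 65.35 mol is available, so N2 is limiting.
n(H2) consumed = (3/1) × 16.21 = 48.63 mol; remaining = 65.35 − 48.63 = 16.72 mol
V(H2) = nRT/P = 16.72 × 8.314 × 1010 / 44.7 = 3141 L

3140 L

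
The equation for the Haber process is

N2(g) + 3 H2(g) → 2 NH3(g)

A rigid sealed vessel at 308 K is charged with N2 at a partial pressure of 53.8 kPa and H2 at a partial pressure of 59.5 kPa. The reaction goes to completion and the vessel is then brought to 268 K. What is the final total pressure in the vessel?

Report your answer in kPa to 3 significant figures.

64.1 kPa

With V and T fixed, P_i ∝ n_i, so the mole ratios apply directly to partial pressures at 308 K.
P(H2) required for 53.8 kPa of N2 = (3/1) × 53.8 = 161.4 kPa; available 59.5 kPa, so H2 is limiting.
P(N2) remaining = 53.8 − (1/3) × 59.5 = 33.97 kPa
P(gaseous products) = (2)/3 × 59.5 = 39.67 kPa
P_total at 308 K = 33.97 + 39.67 = 73.64 kPa
Scaling to 268 K: P = 73.64 × 268/308 = 64.08 kPa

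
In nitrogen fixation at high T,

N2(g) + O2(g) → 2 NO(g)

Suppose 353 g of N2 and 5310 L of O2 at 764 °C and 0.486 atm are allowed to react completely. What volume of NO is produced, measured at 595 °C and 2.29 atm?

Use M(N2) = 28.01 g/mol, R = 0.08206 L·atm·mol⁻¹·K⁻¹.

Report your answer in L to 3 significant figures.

n(N2) = 353 / 28.01 = 12.60 mol
n(O2) = PV/RT = (0.486 × 5310) / (0.08206 × 1037.15) = 30.32 mol
For 12.60 mol N2, stoichiometry requires (1/1) × 12.60 = 12.60 mol O2; 30.32 mol is available, so N2 is limiting.
n(NO) = (2/1) × 12.60 = 25.20 mol
V(NO) = nRT/P = 25.20 × 0.08206 × 868.15 / 2.29 = 784.0 L

784 L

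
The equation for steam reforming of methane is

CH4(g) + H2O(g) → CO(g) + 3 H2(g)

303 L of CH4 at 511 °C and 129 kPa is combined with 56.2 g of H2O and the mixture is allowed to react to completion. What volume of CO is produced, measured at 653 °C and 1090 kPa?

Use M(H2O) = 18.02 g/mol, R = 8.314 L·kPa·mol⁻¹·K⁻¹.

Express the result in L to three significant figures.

22.0 L

n(CH4) = PV/RT = (129 × 303) / (8.314 × 784.15) = 5.995 mol
n(H2O) = 56.2 / 18.02 = 3.119 mol
For 5.995 mol CH4, stoichiometry requires (1/1) × 5.995 = 5.995 mol H2O; 3.119 mol is available, so H2O is limiting.
n(CO) = (1/1) × 3.119 = 3.119 mol
V(CO) = nRT/P = 3.119 × 8.314 × 926.15 / 1090 = 22.03 L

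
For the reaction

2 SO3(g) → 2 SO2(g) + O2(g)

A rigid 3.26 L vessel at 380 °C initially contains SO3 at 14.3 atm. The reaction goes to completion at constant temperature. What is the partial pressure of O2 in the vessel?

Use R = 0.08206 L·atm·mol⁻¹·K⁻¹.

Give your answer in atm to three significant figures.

7.15 atm

n(SO3)₀ = PV/RT = (14.3 × 3.26) / (0.08206 × 653.15) = 0.8698 mol
n(O2) = (1/2) × 0.8698 = 0.4349 mol
P(O2) = nRT/V = 0.4349 × 0.08206 × 653.15 / 3.26 = 7.150 atm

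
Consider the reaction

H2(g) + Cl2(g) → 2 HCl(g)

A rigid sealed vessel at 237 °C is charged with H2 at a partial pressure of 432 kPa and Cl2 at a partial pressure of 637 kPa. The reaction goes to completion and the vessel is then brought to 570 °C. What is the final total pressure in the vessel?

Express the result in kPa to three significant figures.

1770 kPa

Because the vessel is rigid and T is held at 237 °C, work the stoichiometry in partial pressures (P_i = n_iRT/V).
P(Cl2) required for 432 kPa of H2 = (1/1) × 432 = 432.0 kPa; available 637 kPa, so H2 is limiting.
P(Cl2) remaining = 637 − (1/1) × 432 = 205.0 kPa
P(gaseous products) = (2)/1 × 432 = 864.0 kPa
P_total at 237 °C = 205.0 + 864.0 = 1069 kPa
Scaling to 570 °C: P = 1069 × 843.15/510.15 = 1767 kPa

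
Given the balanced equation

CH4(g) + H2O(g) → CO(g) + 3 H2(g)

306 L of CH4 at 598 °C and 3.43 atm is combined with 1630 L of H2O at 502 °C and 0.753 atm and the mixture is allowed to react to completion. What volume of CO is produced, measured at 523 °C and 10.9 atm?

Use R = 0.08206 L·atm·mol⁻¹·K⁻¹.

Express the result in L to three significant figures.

88.0 L

n(CH4) = PV/RT = (3.43 × 306) / (0.08206 × 871.15) = 14.68 mol
n(H2O) = PV/RT = (0.753 × 1630) / (0.08206 × 775.15) = 19.30 mol
For 14.68 mol CH4, stoichiometry requires (1/1) × 14.68 = 14.68 mol H2O; 19.30 mol is available, so CH4 is limiting.
n(CO) = (1/1) × 14.68 = 14.68 mol
V(CO) = nRT/P = 14.68 × 0.08206 × 796.15 / 10.9 = 87.99 L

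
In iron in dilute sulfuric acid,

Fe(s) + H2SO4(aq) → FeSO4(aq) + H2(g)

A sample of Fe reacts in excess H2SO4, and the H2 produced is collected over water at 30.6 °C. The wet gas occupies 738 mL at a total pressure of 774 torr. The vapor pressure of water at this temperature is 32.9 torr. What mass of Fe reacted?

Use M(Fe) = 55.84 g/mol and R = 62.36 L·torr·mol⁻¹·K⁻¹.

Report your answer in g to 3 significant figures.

P(H2) = 774 − 32.9 = 741.1 torr
n(H2) = PV/RT = (741.1 × 0.7380) / (62.36 × 303.75) = 0.02887 mol
n(Fe) = (1/1) × 0.02887 = 0.02887 mol
m(Fe) = 0.02887 × 55.84 = 1.612 g

1.61 g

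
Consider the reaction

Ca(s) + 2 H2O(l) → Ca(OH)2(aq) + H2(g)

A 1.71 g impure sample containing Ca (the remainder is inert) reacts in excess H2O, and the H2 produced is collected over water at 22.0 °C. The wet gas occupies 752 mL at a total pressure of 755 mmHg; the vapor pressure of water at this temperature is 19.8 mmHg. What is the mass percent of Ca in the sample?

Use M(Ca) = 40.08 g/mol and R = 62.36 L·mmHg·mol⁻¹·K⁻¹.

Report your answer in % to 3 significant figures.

P(H2) = 755 − 19.8 = 735.2 mmHg
n(H2) = PV/RT = (735.2 × 0.7520) / (62.36 × 295.15) = 0.03004 mol
n(Ca) = (1/1) × 0.03004 = 0.03004 mol
m(Ca) = 0.03004 × 40.08 = 1.204 g
%Ca = 1.204 / 1.71 × 100 = 70.41%

70.4 %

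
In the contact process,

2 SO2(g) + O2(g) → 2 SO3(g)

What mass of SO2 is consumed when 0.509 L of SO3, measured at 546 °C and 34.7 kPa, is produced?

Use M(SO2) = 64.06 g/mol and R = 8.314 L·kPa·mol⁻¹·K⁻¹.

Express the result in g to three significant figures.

n(SO3) = PV/RT = (34.7 × 0.509) / (8.314 × 819.15) = 0.002593 mol
n(SO2) = (2/2) × 0.002593 = 0.002593 mol
m(SO2) = 0.002593 × 64.06 = 0.1661 g

0.166 g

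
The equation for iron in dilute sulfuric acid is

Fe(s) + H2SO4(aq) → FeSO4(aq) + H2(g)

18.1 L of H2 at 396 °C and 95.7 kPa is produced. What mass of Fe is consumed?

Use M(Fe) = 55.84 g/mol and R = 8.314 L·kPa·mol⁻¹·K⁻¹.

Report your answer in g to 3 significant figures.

17.4 g

n(H2) = PV/RT = (95.7 × 18.1) / (8.314 × 669.15) = 0.3114 mol
n(Fe) = (1/1) × 0.3114 = 0.3114 mol
m(Fe) = 0.3114 × 55.84 = 17.39 g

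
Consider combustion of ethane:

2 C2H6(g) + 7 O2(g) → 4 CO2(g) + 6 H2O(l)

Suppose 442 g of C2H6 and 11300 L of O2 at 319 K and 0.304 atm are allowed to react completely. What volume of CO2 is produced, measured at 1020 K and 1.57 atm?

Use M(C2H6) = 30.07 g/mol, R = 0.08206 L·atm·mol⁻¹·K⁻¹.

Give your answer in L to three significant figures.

1570 L

n(C2H6) = 442 / 30.07 = 14.70 mol
n(O2) = PV/RT = (0.304 × 11300) / (0.08206 × 319) = 131.2 mol
For 14.70 mol C2H6, stoichiometry requires (7/2) × 14.70 = 51.45 mol O2; 131.2 mol is available, so C2H6 is limiting.
n(CO2) = (4/2) × 14.70 = 29.40 mol
V(CO2) = nRT/P = 29.40 × 0.08206 × 1020 / 1.57 = 1567 L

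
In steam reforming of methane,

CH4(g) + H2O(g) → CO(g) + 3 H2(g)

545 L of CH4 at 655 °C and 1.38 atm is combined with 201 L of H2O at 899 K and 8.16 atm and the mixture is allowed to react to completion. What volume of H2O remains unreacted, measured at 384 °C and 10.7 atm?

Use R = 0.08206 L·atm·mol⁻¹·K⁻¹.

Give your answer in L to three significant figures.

n(CH4) = PV/RT = (1.38 × 545) / (0.08206 × 928.15) = 9.875 mol
n(H2O) = PV/RT = (8.16 × 201) / (0.08206 × 899) = 22.23 mol
For 9.875 mol CH4, stoichiometry requires (1/1) × 9.875 = 9.875 mol H2O; 22.23 mol is available, so CH4 is limiting.
n(H2O) consumed = (1/1) × 9.875 = 9.875 mol; remaining = 22.23 − 9.875 = 12.36 mol
V(H2O) = nRT/P = 12.36 × 0.08206 × 657.15 / 10.7 = 62.29 L

62.3 L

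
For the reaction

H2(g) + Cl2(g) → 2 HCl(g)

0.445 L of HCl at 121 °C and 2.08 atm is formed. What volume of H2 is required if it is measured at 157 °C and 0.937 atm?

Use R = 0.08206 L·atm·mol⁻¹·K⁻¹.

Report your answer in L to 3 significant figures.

0.539 L

n(HCl) = PV/RT = (2.08 × 0.445) / (0.08206 × 394.15) = 0.02862 mol
n(H2) = (1/2) × 0.02862 = 0.01431 mol
V = nRT/P = 0.01431 × 0.08206 × 430.15 / 0.937 = 0.5391 L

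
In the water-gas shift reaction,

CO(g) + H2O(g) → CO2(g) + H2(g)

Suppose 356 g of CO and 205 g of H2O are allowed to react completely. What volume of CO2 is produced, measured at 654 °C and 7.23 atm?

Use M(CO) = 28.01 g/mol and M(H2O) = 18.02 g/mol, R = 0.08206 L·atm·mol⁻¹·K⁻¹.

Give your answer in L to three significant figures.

120 L

n(CO) = 356 / 28.01 = 12.71 mol
n(H2O) = 205 / 18.02 = 11.38 mol
For 12.71 mol CO, stoichiometry requires (1/1) × 12.71 = 12.71 mol H2O; 11.38 mol is available, so H2O is limiting.
n(CO2) = (1/1) × 11.38 = 11.38 mol
V(CO2) = nRT/P = 11.38 × 0.08206 × 927.15 / 7.23 = 119.8 L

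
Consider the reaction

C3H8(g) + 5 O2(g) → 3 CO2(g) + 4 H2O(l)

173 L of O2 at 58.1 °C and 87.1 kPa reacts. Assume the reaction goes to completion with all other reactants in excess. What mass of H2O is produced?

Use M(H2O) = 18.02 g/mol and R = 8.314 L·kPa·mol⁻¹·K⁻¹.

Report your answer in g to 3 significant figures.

n(O2) = PV/RT = (87.1 × 173) / (8.314 × 331.25) = 5.471 mol
n(H2O) = (4/5) × 5.471 = 4.377 mol
m(H2O) = 4.377 × 18.02 = 78.87 g

78.9 g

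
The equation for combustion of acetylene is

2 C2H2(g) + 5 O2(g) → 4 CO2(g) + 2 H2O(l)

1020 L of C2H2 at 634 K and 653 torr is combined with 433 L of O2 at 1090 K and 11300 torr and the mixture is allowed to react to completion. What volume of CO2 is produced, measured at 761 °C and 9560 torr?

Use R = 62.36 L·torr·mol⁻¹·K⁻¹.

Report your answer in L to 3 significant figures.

227 L

n(C2H2) = PV/RT = (653 × 1020) / (62.36 × 634) = 16.85 mol
n(O2) = PV/RT = (11300 × 433) / (62.36 × 1090) = 71.98 mol
For 16.85 mol C2H2, stoichiometry requires (5/2) × 16.85 = 42.12 mol O2; 71.98 mol is available, so C2H2 is limiting.
n(CO2) = (4/2) × 16.85 = 33.70 mol
V(CO2) = nRT/P = 33.70 × 62.36 × 1034.15 / 9560 = 227.3 L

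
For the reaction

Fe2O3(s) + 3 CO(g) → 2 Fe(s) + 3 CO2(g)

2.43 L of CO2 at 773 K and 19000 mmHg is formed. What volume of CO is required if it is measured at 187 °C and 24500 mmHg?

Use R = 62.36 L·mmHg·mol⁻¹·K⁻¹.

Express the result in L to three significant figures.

n(CO2) = PV/RT = (19000 × 2.43) / (62.36 × 773) = 0.9578 mol
n(CO) = (3/3) × 0.9578 = 0.9578 mol
V = nRT/P = 0.9578 × 62.36 × 460.15 / 24500 = 1.122 L

1.12 L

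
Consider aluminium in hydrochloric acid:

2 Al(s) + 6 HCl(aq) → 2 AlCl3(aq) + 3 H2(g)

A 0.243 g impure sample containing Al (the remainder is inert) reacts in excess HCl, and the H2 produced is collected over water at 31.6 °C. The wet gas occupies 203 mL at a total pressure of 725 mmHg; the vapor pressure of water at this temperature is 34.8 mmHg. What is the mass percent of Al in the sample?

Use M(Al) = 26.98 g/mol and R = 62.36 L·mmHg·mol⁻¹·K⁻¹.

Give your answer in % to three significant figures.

54.6 %

P(H2) = 725 − 34.8 = 690.2 mmHg
n(H2) = PV/RT = (690.2 × 0.2030) / (62.36 × 304.75) = 0.007373 mol
n(Al) = (2/3) × 0.007373 = 0.004915 mol
m(Al) = 0.004915 × 26.98 = 0.1326 g
%Al = 0.1326 / 0.243 × 100 = 54.57%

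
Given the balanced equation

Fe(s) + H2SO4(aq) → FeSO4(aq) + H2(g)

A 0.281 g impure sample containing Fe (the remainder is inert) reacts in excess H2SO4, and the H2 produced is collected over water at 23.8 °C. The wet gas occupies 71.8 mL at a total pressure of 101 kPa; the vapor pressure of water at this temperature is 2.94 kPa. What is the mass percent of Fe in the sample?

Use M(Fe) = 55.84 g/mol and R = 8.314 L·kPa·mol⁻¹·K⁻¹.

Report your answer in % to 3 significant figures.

56.7 %

P(H2) = 101 − 2.94 = 98.06 kPa
n(H2) = PV/RT = (98.06 × 0.07180) / (8.314 × 296.95) = 0.002852 mol
n(Fe) = (1/1) × 0.002852 = 0.002852 mol
m(Fe) = 0.002852 × 55.84 = 0.1593 g
%Fe = 0.1593 / 0.281 × 100 = 56.69%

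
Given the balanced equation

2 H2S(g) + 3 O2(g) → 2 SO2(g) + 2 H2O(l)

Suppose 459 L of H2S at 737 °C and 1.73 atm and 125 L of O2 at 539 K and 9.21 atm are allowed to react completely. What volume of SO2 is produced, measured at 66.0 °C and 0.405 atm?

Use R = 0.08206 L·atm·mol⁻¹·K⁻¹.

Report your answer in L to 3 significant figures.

658 L

n(H2S) = PV/RT = (1.73 × 459) / (0.08206 × 1010.15) = 9.579 mol
n(O2) = PV/RT = (9.21 × 125) / (0.08206 × 539) = 26.03 mol
For 9.579 mol H2S, stoichiometry requires (3/2) × 9.579 = 14.37 mol O2; 26.03 mol is available, so H2S is limiting.
n(SO2) = (2/2) × 9.579 = 9.579 mol
V(SO2) = nRT/P = 9.579 × 0.08206 × 339.15 / 0.405 = 658.2 L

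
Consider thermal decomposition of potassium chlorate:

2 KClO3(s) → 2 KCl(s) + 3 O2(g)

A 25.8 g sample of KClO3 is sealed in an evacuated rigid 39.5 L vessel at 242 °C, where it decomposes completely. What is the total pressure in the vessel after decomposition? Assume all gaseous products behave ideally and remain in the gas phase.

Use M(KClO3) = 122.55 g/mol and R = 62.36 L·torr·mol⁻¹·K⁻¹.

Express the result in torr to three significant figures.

257 torr

n(KClO3) = 25.8 / 122.55 = 0.2105 mol
n(gas produced) = (3/2) × 0.2105 = 0.3157 mol
P = nRT/V = 0.3157 × 62.36 × 515.15 / 39.5 = 256.8 torr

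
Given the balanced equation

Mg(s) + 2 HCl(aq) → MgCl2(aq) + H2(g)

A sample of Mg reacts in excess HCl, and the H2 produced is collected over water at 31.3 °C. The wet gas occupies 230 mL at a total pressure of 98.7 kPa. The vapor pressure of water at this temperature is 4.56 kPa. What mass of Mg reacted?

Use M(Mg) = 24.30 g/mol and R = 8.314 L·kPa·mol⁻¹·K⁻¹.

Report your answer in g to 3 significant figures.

P(H2) = 98.7 − 4.56 = 94.14 kPa
n(H2) = PV/RT = (94.14 × 0.2300) / (8.314 × 304.45) = 0.008554 mol
n(Mg) = (1/1) × 0.008554 = 0.008554 mol
m(Mg) = 0.008554 × 24.30 = 0.2079 g

0.208 g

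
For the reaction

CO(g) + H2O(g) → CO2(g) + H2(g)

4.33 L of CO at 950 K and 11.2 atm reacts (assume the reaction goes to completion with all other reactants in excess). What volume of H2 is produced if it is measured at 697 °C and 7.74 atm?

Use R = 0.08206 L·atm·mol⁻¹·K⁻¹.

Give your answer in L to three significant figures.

n(CO) = PV/RT = (11.2 × 4.33) / (0.08206 × 950) = 0.6221 mol
n(H2) = (1/1) × 0.6221 = 0.6221 mol
V = nRT/P = 0.6221 × 0.08206 × 970.15 / 7.74 = 6.399 L

6.40 L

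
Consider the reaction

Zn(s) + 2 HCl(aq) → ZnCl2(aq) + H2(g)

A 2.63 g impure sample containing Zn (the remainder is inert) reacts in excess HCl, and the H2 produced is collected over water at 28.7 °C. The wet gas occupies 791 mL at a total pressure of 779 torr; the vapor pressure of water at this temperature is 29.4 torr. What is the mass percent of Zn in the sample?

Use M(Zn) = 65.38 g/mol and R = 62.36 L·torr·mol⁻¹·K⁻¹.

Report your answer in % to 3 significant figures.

78.3 %

P(H2) = 779 − 29.4 = 749.6 torr
n(H2) = PV/RT = (749.6 × 0.7910) / (62.36 × 301.85) = 0.03150 mol
n(Zn) = (1/1) × 0.03150 = 0.03150 mol
m(Zn) = 0.03150 × 65.38 = 2.059 g
%Zn = 2.059 / 2.63 × 100 = 78.29%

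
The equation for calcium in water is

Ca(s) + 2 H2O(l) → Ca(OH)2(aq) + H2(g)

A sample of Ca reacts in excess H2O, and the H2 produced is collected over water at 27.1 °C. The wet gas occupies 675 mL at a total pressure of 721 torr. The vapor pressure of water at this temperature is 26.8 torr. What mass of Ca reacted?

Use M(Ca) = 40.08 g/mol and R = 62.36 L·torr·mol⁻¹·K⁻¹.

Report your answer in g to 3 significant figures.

1.00 g

P(H2) = 721 − 26.8 = 694.2 torr
n(H2) = PV/RT = (694.2 × 0.6750) / (62.36 × 300.25) = 0.02503 mol
n(Ca) = (1/1) × 0.02503 = 0.02503 mol
m(Ca) = 0.02503 × 40.08 = 1.003 g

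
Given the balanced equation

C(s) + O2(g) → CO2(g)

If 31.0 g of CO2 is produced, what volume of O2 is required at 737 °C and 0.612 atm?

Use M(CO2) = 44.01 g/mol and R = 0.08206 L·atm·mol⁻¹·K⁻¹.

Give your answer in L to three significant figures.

95.4 L

n(CO2) = 31.00 / 44.01 = 0.7044 mol
n(O2) = (1/1) × 0.7044 = 0.7044 mol
V = nRT/P = 0.7044 × 0.08206 × 1010.15 / 0.612 = 95.41 L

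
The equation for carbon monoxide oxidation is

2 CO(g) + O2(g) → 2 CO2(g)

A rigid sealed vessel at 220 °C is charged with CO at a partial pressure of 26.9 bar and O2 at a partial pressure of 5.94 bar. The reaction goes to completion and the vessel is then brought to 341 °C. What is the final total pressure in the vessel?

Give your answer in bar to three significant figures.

With V and T fixed, P_i ∝ n_i, so the mole ratios apply directly to partial pressures at 220 °C.
P(O2) required for 26.9 bar of CO = (1/2) × 26.9 = 13.45 bar; available 5.94 bar, so O2 is limiting.
P(CO) remaining = 26.9 − (2/1) × 5.94 = 15.02 bar
P(gaseous products) = (2)/1 × 5.94 = 11.88 bar
P_total at 220 °C = 15.02 + 11.88 = 26.90 bar
Scaling to 341 °C: P = 26.90 × 614.15/493.15 = 33.50 bar

33.5 bar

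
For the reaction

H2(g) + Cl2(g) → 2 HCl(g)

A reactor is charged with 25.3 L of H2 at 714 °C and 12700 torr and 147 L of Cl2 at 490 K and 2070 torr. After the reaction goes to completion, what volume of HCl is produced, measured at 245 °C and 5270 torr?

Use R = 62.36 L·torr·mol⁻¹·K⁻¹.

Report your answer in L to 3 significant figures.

n(H2) = PV/RT = (12700 × 25.3) / (62.36 × 987.15) = 5.220 mol
n(Cl2) = PV/RT = (2070 × 147) / (62.36 × 490) = 9.958 mol
For 5.220 mol H2, stoichiometry requires (1/1) × 5.220 = 5.220 mol Cl2; 9.958 mol is available, so H2 is limiting.
n(HCl) = (2/1) × 5.220 = 10.44 mol
V(HCl) = nRT/P = 10.44 × 62.36 × 518.15 / 5270 = 64.01 L

64.0 L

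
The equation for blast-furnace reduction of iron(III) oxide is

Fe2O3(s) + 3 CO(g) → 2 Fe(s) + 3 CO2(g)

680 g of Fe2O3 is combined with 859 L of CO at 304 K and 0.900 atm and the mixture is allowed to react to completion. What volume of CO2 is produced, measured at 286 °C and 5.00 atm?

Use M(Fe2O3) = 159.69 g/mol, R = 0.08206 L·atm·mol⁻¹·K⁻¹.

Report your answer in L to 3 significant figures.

n(Fe2O3) = 680 / 159.69 = 4.258 mol
n(CO) = PV/RT = (0.900 × 859) / (0.08206 × 304) = 30.99 mol
For 4.258 mol Fe2O3, stoichiometry requires (3/1) × 4.258 = 12.77 mol CO; 30.99 mol is available, so Fe2O3 is limiting.
n(CO2) = (3/1) × 4.258 = 12.77 mol
V(CO2) = nRT/P = 12.77 × 0.08206 × 559.15 / 5.00 = 117.2 L

117 L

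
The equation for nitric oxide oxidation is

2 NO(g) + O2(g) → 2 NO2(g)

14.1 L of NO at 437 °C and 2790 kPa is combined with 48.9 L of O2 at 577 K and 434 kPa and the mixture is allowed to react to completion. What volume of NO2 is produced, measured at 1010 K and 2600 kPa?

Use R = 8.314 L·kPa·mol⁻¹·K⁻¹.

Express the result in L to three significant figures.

n(NO) = PV/RT = (2790 × 14.1) / (8.314 × 710.15) = 6.663 mol
n(O2) = PV/RT = (434 × 48.9) / (8.314 × 577) = 4.424 mol
For 6.663 mol NO, stoichiometry requires (1/2) × 6.663 = 3.332 mol O2; 4.424 mol is available, so NO is limiting.
n(NO2) = (2/2) × 6.663 = 6.663 mol
V(NO2) = nRT/P = 6.663 × 8.314 × 1010 / 2600 = 21.52 L

21.5 L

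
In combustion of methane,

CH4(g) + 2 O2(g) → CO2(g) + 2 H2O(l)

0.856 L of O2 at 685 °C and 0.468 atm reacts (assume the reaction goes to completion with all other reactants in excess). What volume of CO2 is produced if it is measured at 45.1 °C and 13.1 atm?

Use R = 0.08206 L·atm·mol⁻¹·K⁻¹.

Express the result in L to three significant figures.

n(O2) = PV/RT = (0.468 × 0.856) / (0.08206 × 958.15) = 0.005095 mol
n(CO2) = (1/2) × 0.005095 = 0.002547 mol
V = nRT/P = 0.002547 × 0.08206 × 318.25 / 13.1 = 0.005078 L

0.00508 L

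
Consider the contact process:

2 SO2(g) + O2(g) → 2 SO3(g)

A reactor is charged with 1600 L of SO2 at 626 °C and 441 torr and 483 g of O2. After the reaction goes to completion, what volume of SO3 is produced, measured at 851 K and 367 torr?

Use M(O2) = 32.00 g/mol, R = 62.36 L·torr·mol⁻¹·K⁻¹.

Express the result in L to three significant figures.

1820 L

n(SO2) = PV/RT = (441 × 1600) / (62.36 × 899.15) = 12.58 mol
n(O2) = 483 / 32.00 = 15.09 mol
For 12.58 mol SO2, stoichiometry requires (1/2) × 12.58 = 6.290 mol O2; 15.09 mol is available, so SO2 is limiting.
n(SO3) = (2/2) × 12.58 = 12.58 mol
V(SO3) = nRT/P = 12.58 × 62.36 × 851 / 367 = 1819 L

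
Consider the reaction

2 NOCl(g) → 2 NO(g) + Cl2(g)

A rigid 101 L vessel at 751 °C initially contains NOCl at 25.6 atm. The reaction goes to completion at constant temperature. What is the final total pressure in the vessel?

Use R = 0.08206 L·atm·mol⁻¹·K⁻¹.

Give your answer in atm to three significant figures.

Rigid vessel, constant T ⇒ P scales with total gas moles (2 → 3).
P_final = (3/2) × 25.6 = 38.40 atm

38.4 atm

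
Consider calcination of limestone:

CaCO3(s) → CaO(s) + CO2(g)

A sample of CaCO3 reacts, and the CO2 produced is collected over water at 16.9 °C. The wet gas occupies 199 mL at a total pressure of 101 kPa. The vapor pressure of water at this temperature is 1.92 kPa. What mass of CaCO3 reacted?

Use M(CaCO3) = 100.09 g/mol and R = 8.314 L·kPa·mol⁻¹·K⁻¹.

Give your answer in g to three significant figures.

0.818 g

P(CO2) = 101 − 1.92 = 99.08 kPa
n(CO2) = PV/RT = (99.08 × 0.1990) / (8.314 × 290.05) = 0.008176 mol
n(CaCO3) = (1/1) × 0.008176 = 0.008176 mol
m(CaCO3) = 0.008176 × 100.09 = 0.8183 g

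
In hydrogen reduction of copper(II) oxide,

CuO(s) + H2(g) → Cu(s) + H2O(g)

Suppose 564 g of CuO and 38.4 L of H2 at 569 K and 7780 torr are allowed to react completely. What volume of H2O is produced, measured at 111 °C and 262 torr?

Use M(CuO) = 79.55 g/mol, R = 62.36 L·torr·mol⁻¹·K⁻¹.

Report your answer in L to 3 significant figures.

n(CuO) = 564 / 79.55 = 7.090 mol
n(H2) = PV/RT = (7780 × 38.4) / (62.36 × 569) = 8.420 mol
For 7.090 mol CuO, stoichiometry requires (1/1) × 7.090 = 7.090 mol H2; 8.420 mol is available, so CuO is limiting.
n(H2O) = (1/1) × 7.090 = 7.090 mol
V(H2O) = nRT/P = 7.090 × 62.36 × 384.15 / 262 = 648.3 L

648 L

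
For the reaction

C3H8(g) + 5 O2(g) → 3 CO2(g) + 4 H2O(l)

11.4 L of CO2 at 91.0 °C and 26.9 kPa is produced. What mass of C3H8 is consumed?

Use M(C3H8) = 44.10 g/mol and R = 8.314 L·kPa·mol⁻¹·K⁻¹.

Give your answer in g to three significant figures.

n(CO2) = PV/RT = (26.9 × 11.4) / (8.314 × 364.15) = 0.1013 mol
n(C3H8) = (1/3) × 0.1013 = 0.03377 mol
m(C3H8) = 0.03377 × 44.10 = 1.489 g

1.49 g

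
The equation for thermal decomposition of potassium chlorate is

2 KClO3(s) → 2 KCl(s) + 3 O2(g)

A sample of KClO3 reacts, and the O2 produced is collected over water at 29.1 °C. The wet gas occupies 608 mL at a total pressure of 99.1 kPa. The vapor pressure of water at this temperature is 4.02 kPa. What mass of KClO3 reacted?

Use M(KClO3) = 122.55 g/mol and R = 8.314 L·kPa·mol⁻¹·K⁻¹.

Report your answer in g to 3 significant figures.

P(O2) = 99.1 − 4.02 = 95.08 kPa
n(O2) = PV/RT = (95.08 × 0.6080) / (8.314 × 302.25) = 0.02300 mol
n(KClO3) = (2/3) × 0.02300 = 0.01533 mol
m(KClO3) = 0.01533 × 122.55 = 1.879 g

1.88 g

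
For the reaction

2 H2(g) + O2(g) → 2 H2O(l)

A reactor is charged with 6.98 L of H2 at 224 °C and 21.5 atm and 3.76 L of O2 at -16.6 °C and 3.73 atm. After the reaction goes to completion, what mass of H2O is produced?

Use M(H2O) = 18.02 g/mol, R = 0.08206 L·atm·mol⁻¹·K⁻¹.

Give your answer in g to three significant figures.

24.0 g

n(H2) = PV/RT = (21.5 × 6.98) / (0.08206 × 497.15) = 3.679 mol
n(O2) = PV/RT = (3.73 × 3.76) / (0.08206 × 256.55) = 0.6662 mol
For 3.679 mol H2, stoichiometry requires (1/2) × 3.679 = 1.839 mol O2; 0.6662 mol is available, so O2 is limiting.
n(H2O) = (2/1) × 0.6662 = 1.332 mol
m(H2O) = 1.332 × 18.02 = 24.00 g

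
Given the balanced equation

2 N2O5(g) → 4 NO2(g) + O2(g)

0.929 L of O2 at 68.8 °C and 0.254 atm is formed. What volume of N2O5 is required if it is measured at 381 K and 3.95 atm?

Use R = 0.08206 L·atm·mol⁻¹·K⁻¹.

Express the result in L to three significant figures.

0.133 L

n(O2) = PV/RT = (0.254 × 0.929) / (0.08206 × 341.95) = 0.008409 mol
n(N2O5) = (2/1) × 0.008409 = 0.01682 mol
V = nRT/P = 0.01682 × 0.08206 × 381 / 3.95 = 0.1331 L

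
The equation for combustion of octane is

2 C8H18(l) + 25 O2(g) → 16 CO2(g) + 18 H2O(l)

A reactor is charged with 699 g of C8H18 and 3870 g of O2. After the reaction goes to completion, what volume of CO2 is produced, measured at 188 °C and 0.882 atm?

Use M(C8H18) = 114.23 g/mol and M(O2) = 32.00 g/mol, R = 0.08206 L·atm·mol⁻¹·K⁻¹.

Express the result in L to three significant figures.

2100 L

n(C8H18) = 699 / 114.23 = 6.119 mol
n(O2) = 3870 / 32.00 = 120.9 mol
For 6.119 mol C8H18, stoichiometry requires (25/2) × 6.119 = 76.49 mol O2; 120.9 mol is available, so C8H18 is limiting.
n(CO2) = (16/2) × 6.119 = 48.95 mol
V(CO2) = nRT/P = 48.95 × 0.08206 × 461.15 / 0.882 = 2100 L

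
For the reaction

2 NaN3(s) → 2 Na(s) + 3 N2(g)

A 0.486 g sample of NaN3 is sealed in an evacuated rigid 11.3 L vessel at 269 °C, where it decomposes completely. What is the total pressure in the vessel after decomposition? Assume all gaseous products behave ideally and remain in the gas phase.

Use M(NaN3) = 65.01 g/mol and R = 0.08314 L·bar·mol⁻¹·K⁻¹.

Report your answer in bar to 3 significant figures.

n(NaN3) = 0.486 / 65.01 = 0.007476 mol
n(gas produced) = (3/2) × 0.007476 = 0.01121 mol
P = nRT/V = 0.01121 × 0.08314 × 542.15 / 11.3 = 0.04472 bar

0.0447 bar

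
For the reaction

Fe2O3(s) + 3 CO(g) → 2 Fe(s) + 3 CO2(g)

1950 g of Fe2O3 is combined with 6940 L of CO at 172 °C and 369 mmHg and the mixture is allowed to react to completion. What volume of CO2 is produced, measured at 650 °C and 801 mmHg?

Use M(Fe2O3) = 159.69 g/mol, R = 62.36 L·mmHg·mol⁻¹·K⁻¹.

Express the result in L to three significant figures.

2630 L

n(Fe2O3) = 1950 / 159.69 = 12.21 mol
n(CO) = PV/RT = (369 × 6940) / (62.36 × 445.15) = 92.25 mol
For 12.21 mol Fe2O3, stoichiometry requires (3/1) × 12.21 = 36.63 mol CO; 92.25 mol is available, so Fe2O3 is limiting.
n(CO2) = (3/1) × 12.21 = 36.63 mol
V(CO2) = nRT/P = 36.63 × 62.36 × 923.15 / 801 = 2633 L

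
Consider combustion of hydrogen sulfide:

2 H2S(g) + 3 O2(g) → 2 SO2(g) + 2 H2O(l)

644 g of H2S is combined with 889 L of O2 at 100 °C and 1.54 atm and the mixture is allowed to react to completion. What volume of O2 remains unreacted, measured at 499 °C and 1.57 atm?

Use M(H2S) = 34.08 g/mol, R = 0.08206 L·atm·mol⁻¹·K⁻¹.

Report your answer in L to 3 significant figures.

660 L

n(H2S) = 644 / 34.08 = 18.90 mol
n(O2) = PV/RT = (1.54 × 889) / (0.08206 × 373.15) = 44.71 mol
For 18.90 mol H2S, stoichiometry requires (3/2) × 18.90 = 28.35 mol O2; 44.71 mol is available, so H2S is limiting.
n(O2) consumed = (3/2) × 18.90 = 28.35 mol; remaining = 44.71 − 28.35 = 16.36 mol
V(O2) = nRT/P = 16.36 × 0.08206 × 772.15 / 1.57 = 660.3 L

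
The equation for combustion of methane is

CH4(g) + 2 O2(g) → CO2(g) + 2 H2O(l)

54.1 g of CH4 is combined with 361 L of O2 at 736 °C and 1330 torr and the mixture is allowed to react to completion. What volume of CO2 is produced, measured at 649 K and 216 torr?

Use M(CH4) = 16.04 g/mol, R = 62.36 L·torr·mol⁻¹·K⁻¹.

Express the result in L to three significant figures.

632 L

n(CH4) = 54.1 / 16.04 = 3.373 mol
n(O2) = PV/RT = (1330 × 361) / (62.36 × 1009.15) = 7.630 mol
For 3.373 mol CH4, stoichiometry requires (2/1) × 3.373 = 6.746 mol O2; 7.630 mol is available, so CH4 is limiting.
n(CO2) = (1/1) × 3.373 = 3.373 mol
V(CO2) = nRT/P = 3.373 × 62.36 × 649 / 216 = 632.0 L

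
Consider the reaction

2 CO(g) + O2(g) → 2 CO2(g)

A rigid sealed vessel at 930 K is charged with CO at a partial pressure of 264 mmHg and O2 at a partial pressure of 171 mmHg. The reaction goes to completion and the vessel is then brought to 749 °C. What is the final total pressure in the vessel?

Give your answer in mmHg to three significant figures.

333 mmHg

With V and T fixed, P_i ∝ n_i, so the mole ratios apply directly to partial pressures at 930 K.
P(O2) required for 264 mmHg of CO = (1/2) × 264 = 132.0 mmHg; available 171 mmHg, so CO is limiting.
P(O2) remaining = 171 − (1/2) × 264 = 39.00 mmHg
P(gaseous products) = (2)/2 × 264 = 264.0 mmHg
P_total at 930 K = 39.00 + 264.0 = 303.0 mmHg
Scaling to 749 °C: P = 303.0 × 1022.15/930 = 333.0 mmHg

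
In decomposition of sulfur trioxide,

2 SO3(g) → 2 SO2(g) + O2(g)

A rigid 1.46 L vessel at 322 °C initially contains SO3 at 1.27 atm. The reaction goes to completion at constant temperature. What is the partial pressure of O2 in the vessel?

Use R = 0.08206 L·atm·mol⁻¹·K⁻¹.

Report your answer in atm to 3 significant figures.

0.635 atm

n(SO3)₀ = PV/RT = (1.27 × 1.46) / (0.08206 × 595.15) = 0.03797 mol
n(O2) = (1/2) × 0.03797 = 0.01898 mol
P(O2) = nRT/V = 0.01898 × 0.08206 × 595.15 / 1.46 = 0.6349 atm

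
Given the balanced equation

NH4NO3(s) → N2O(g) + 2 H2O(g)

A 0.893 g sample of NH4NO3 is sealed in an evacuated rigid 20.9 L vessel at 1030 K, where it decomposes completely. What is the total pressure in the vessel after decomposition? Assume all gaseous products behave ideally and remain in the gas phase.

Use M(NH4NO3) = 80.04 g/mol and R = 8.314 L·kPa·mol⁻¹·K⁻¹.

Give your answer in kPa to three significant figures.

13.7 kPa

n(NH4NO3) = 0.893 / 80.04 = 0.01116 mol
n(gas produced) = (3/1) × 0.01116 = 0.03348 mol
P = nRT/V = 0.03348 × 8.314 × 1030 / 20.9 = 13.72 kPa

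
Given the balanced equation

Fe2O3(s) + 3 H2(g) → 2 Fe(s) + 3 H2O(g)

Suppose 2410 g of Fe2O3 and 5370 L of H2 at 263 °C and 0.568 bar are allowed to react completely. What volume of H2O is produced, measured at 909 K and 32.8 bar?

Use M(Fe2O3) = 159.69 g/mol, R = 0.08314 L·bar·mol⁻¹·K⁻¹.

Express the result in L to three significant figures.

n(Fe2O3) = 2410 / 159.69 = 15.09 mol
n(H2) = PV/RT = (0.568 × 5370) / (0.08314 × 536.15) = 68.43 mol
For 15.09 mol Fe2O3, stoichiometry requires (3/1) × 15.09 = 45.27 mol H2; 68.43 mol is available, so Fe2O3 is limiting.
n(H2O) = (3/1) × 15.09 = 45.27 mol
V(H2O) = nRT/P = 45.27 × 0.08314 × 909 / 32.8 = 104.3 L

104 L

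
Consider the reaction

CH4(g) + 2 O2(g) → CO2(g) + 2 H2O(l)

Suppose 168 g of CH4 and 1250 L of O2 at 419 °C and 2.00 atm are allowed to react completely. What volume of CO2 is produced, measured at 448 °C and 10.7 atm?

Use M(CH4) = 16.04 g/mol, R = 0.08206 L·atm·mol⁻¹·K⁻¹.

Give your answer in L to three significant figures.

n(CH4) = 168 / 16.04 = 10.47 mol
n(O2) = PV/RT = (2.00 × 1250) / (0.08206 × 692.15) = 44.02 mol
For 10.47 mol CH4, stoichiometry requires (2/1) × 10.47 = 20.94 mol O2; 44.02 mol is available, so CH4 is limiting.
n(CO2) = (1/1) × 10.47 = 10.47 mol
V(CO2) = nRT/P = 10.47 × 0.08206 × 721.15 / 10.7 = 57.91 L

57.9 L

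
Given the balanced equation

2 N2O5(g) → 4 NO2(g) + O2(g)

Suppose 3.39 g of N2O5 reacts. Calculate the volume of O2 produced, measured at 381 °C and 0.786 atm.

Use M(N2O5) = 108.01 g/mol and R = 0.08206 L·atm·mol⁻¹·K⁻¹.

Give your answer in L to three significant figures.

n(N2O5) = 3.390 / 108.01 = 0.03139 mol
n(O2) = (1/2) × 0.03139 = 0.01570 mol
V = nRT/P = 0.01570 × 0.08206 × 654.15 / 0.786 = 1.072 L

1.07 L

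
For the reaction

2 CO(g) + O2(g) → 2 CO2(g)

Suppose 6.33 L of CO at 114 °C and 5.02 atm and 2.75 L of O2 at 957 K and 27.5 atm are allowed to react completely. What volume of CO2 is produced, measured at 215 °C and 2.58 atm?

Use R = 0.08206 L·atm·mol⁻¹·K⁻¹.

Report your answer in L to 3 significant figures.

15.5 L

n(CO) = PV/RT = (5.02 × 6.33) / (0.08206 × 387.15) = 1.000 mol
n(O2) = PV/RT = (27.5 × 2.75) / (0.08206 × 957) = 0.9630 mol
For 1.000 mol CO, stoichiometry requires (1/2) × 1.000 = 0.5000 mol O2; 0.9630 mol is available, so CO is limiting.
n(CO2) = (2/2) × 1.000 = 1.000 mol
V(CO2) = nRT/P = 1.000 × 0.08206 × 488.15 / 2.58 = 15.53 L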